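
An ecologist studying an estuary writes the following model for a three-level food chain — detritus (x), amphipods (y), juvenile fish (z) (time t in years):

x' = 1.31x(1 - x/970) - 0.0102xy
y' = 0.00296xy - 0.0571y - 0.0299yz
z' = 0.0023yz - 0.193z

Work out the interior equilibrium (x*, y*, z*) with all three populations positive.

From dz/dt = 0: 0.0023y* = 0.193, so y* = 83.9.
From dx/dt = 0: 1.31(1 - x*/970) = 0.0102·83.9, giving x* = 970·(1 - 0.653) = 336.
From dy/dt = 0: 0.00296·336 - 0.0571 = 0.0299z*, so z* = 0.938/0.0299 = 31.4.

x* ≈ 336, y* ≈ 83.9, z* ≈ 31.4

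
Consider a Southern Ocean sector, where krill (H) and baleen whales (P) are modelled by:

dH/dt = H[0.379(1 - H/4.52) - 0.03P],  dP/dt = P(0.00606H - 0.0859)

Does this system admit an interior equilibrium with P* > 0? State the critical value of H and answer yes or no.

Threshold H = 14.2; K < 14.2, so no, the predator goes extinct.

The predator equation gives dP/dt > 0 only when H > 0.0859/0.00606 = 14.2.
Without the predator, H → K = 4.52. Since 4.52 < 14.2, the predator cannot invade.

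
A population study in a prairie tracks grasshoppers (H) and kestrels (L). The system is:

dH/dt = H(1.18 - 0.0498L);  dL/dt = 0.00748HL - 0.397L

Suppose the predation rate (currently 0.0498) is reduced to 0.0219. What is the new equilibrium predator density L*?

At the interior fixed point, setting dH/dt = 0 with H > 0 fixes L* = (prey growth rate)/(HL coefficient) — independent of the other coefficients.
With the change, L* = 1.18/0.0219 = 53.9; it rises from 23.7.

L* ≈ 53.9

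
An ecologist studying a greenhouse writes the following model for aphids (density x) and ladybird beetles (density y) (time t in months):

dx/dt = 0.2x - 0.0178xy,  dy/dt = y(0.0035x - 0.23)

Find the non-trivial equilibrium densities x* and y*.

x* ≈ 65.7, y* ≈ 11.2

Set dy/dt = 0 with y > 0: 0.0035x - 0.23 = 0, so x* = 0.23/0.0035 = 65.7.
Set dx/dt = 0 with x > 0: 0.2 - 0.0178y = 0, so y* = 0.2/0.0178 = 11.2.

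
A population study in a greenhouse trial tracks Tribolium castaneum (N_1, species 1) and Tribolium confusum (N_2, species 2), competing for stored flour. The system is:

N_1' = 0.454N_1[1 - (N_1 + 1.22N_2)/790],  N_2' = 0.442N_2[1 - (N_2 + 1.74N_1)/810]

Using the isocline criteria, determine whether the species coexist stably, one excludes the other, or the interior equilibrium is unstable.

unstable coexistence (outcome depends on initial conditions)

Compare the nullcline intercepts: K1/α12 = 790/1.22 = 648 < K2 = 810; K2/α21 = 810/1.74 = 466 < K1 = 790.
Since both are reversed, neither can invade when rare; the interior point is a saddle.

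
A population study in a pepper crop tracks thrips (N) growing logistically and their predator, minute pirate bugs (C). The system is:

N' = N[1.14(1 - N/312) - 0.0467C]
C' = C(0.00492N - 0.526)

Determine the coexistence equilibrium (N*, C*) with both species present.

N* ≈ 107, C* ≈ 16

From dC/dt = 0 with C > 0: 0.00492N* = 0.526, so N* = 107.
Substitute into dN/dt = 0: 1.14(1 - 107/312) = 0.0467C*.
The bracket is 0.657, giving C* = 0.749/0.0467 = 16.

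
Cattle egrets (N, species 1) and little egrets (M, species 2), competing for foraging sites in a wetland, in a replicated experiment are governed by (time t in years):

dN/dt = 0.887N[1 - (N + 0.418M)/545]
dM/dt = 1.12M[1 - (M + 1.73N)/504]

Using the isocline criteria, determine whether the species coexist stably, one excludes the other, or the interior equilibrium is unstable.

species 1 excludes species 2

Compare the nullcline intercepts: K1/α12 = 545/0.418 = 1300 > K2 = 504; K2/α21 = 504/1.73 = 291 < K1 = 545.
Since the inequalities point opposite ways, species 1 can invade but species 2 cannot.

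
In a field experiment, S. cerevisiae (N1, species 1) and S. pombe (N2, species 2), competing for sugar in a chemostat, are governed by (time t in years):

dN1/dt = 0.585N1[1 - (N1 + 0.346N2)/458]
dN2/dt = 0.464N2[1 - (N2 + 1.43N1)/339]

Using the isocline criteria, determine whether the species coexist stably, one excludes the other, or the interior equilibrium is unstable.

Compare the nullcline intercepts: K1/α12 = 458/0.346 = 1320 > K2 = 339; K2/α21 = 339/1.43 = 237 < K1 = 458.
Since the inequalities point opposite ways, species 1 can invade but species 2 cannot.

species 1 excludes species 2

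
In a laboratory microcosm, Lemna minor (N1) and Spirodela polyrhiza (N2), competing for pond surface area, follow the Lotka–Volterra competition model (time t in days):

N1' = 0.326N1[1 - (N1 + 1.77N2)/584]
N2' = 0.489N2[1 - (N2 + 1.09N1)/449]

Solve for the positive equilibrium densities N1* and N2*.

N1* ≈ 227, N2* ≈ 202

Setting both brackets to zero gives the nullclines N1 + 1.77N2 = 584 and 1.09N1 + N2 = 449.
Substituting N2 = 449 - 1.09N1 into the first: N1(1 - 1.77·1.09) = 584 - 1.77·449.
So N1* = -211/-0.929 = 227, and then N2* = 449 - 1.09·227 = 202.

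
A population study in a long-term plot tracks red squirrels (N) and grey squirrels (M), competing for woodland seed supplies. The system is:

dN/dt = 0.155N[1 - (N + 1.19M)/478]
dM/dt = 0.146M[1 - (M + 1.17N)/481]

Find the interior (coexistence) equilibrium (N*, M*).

Setting both brackets to zero gives the nullclines N + 1.19M = 478 and 1.17N + M = 481.
Substituting M = 481 - 1.17N into the first: N(1 - 1.19·1.17) = 478 - 1.19·481.
So N* = -94.4/-0.392 = 241, and then M* = 481 - 1.17·241 = 199.

N* ≈ 241, M* ≈ 199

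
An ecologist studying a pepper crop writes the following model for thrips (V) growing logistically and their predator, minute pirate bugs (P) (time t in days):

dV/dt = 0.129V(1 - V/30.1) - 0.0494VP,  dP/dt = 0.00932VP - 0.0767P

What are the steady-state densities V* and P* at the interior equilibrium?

V* ≈ 8.23, P* ≈ 1.9

From dP/dt = 0 with P > 0: 0.00932V* = 0.0767, so V* = 8.23.
Substitute into dV/dt = 0: 0.129(1 - 8.23/30.1) = 0.0494P*.
The bracket is 0.727, giving P* = 0.0937/0.0494 = 1.9.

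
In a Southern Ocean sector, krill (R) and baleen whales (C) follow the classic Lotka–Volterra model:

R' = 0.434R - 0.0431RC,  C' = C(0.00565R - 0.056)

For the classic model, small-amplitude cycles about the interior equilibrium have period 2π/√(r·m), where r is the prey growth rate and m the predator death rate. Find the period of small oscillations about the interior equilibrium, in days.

Here r = 0.434 and m = 0.056, so r·m = 0.0243.
ω = √0.0243 = 0.156 per day, hence T = 2π/ω ≈ 40.3 days.

T ≈ 40.3 days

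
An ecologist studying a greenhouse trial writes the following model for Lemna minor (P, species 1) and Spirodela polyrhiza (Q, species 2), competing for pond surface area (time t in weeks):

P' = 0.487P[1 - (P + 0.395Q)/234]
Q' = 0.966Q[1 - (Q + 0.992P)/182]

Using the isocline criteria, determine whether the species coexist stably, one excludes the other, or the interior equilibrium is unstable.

Compare the nullcline intercepts: K1/α12 = 234/0.395 = 592 > K2 = 182; K2/α21 = 182/0.992 = 183 < K1 = 234.
Since the inequalities point opposite ways, species 1 can invade but species 2 cannot.

species 1 excludes species 2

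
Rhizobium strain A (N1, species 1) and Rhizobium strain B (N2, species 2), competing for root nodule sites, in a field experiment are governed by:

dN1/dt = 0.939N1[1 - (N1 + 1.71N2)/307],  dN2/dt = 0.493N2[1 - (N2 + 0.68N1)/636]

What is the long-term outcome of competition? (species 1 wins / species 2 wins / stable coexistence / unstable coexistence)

species 2 excludes species 1

Compare the nullcline intercepts: K1/α12 = 307/1.71 = 180 < K2 = 636; K2/α21 = 636/0.68 = 935 > K1 = 307.
Since the inequalities point opposite ways, species 2 can invade but species 1 cannot.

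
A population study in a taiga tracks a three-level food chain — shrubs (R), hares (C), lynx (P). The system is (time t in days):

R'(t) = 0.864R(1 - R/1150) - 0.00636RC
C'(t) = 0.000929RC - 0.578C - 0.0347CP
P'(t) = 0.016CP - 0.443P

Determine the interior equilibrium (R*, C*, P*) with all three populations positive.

R* ≈ 916, C* ≈ 27.7, P* ≈ 7.86

From dP/dt = 0: 0.016C* = 0.443, so C* = 27.7.
From dR/dt = 0: 0.864(1 - R*/1150) = 0.00636·27.7, giving R* = 1150·(1 - 0.204) = 916.
From dC/dt = 0: 0.000929·916 - 0.578 = 0.0347P*, so P* = 0.273/0.0347 = 7.86.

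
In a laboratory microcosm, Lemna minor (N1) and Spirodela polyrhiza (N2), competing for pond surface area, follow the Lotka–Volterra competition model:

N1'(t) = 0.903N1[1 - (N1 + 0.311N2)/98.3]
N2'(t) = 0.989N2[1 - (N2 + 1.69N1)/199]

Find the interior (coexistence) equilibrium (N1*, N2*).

Setting both brackets to zero gives the nullclines N1 + 0.311N2 = 98.3 and 1.69N1 + N2 = 199.
Substituting N2 = 199 - 1.69N1 into the first: N1(1 - 0.311·1.69) = 98.3 - 0.311·199.
So N1* = 36.4/0.474 = 76.8, and then N2* = 199 - 1.69·76.8 = 69.3.

N1* ≈ 76.8, N2* ≈ 69.3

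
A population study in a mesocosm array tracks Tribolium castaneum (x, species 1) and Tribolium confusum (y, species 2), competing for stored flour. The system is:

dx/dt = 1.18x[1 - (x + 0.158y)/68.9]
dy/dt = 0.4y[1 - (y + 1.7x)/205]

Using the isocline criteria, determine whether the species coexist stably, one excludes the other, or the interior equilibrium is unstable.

Compare the nullcline intercepts: K1/α12 = 68.9/0.158 = 436 > K2 = 205; K2/α21 = 205/1.7 = 121 > K1 = 68.9.
Since both inequalities hold, each species can invade when rare, so the interior equilibrium is stable.

stable coexistence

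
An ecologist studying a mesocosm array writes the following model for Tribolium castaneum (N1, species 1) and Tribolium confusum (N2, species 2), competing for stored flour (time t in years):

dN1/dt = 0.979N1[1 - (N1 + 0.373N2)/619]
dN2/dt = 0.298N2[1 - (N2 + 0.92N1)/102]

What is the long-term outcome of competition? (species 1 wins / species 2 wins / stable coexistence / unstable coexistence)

species 1 excludes species 2

Compare the nullcline intercepts: K1/α12 = 619/0.373 = 1660 > K2 = 102; K2/α21 = 102/0.92 = 111 < K1 = 619.
Since the inequalities point opposite ways, species 1 can invade but species 2 cannot.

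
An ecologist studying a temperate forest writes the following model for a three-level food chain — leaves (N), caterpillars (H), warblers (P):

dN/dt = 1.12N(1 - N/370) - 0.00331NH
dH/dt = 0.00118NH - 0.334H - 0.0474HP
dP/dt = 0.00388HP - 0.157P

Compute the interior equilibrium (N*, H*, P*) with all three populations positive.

From dP/dt = 0: 0.00388H* = 0.157, so H* = 40.5.
From dN/dt = 0: 1.12(1 - N*/370) = 0.00331·40.5, giving N* = 370·(1 - 0.12) = 326.
From dH/dt = 0: 0.00118·326 - 0.334 = 0.0474P*, so P* = 0.0504/0.0474 = 1.06.

N* ≈ 326, H* ≈ 40.5, P* ≈ 1.06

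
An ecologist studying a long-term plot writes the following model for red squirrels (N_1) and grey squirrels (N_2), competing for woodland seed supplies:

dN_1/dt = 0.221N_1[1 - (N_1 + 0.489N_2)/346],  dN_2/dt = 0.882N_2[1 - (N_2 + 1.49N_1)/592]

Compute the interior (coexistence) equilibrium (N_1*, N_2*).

N_1* ≈ 208, N_2* ≈ 282

Setting both brackets to zero gives the nullclines N_1 + 0.489N_2 = 346 and 1.49N_1 + N_2 = 592.
Substituting N_2 = 592 - 1.49N_1 into the first: N_1(1 - 0.489·1.49) = 346 - 0.489·592.
So N_1* = 56.5/0.271 = 208, and then N_2* = 592 - 1.49·208 = 282.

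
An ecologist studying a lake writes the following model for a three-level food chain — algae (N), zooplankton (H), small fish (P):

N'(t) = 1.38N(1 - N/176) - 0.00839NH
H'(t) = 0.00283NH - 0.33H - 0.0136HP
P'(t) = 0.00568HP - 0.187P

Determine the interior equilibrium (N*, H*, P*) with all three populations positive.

N* ≈ 141, H* ≈ 32.9, P* ≈ 5.03

From dP/dt = 0: 0.00568H* = 0.187, so H* = 32.9.
From dN/dt = 0: 1.38(1 - N*/176) = 0.00839·32.9, giving N* = 176·(1 - 0.2) = 141.
From dH/dt = 0: 0.00283·141 - 0.33 = 0.0136P*, so P* = 0.0684/0.0136 = 5.03.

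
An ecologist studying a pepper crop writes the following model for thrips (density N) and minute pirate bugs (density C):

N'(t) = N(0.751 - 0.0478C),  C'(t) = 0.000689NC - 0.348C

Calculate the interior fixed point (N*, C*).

N* ≈ 505, C* ≈ 15.7

Set dC/dt = 0 with C > 0: 0.000689N - 0.348 = 0, so N* = 0.348/0.000689 = 505.
Set dN/dt = 0 with N > 0: 0.751 - 0.0478C = 0, so C* = 0.751/0.0478 = 15.7.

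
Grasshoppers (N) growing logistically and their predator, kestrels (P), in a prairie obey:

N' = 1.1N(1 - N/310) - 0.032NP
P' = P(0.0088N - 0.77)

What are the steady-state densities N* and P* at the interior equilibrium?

N* ≈ 87.5, P* ≈ 24.7

From dP/dt = 0 with P > 0: 0.0088N* = 0.77, so N* = 87.5.
Substitute into dN/dt = 0: 1.1(1 - 87.5/310) = 0.032P*.
The bracket is 0.718, giving P* = 0.79/0.032 = 24.7.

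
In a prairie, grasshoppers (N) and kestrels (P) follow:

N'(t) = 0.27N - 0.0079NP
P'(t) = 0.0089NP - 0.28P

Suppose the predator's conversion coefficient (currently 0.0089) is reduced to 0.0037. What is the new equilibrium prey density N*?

At the interior fixed point, setting dP/dt = 0 with P > 0 fixes N* = (predator death rate)/(NP coefficient) — independent of the other coefficients.
With the change, N* = 0.28/0.0037 = 75.7; it rises from 31.5.

N* ≈ 75.7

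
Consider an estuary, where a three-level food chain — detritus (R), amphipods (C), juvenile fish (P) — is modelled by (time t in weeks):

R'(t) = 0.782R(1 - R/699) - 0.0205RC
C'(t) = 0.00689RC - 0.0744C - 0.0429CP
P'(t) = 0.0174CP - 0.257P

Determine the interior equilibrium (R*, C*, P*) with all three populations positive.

From dP/dt = 0: 0.0174C* = 0.257, so C* = 14.8.
From dR/dt = 0: 0.782(1 - R*/699) = 0.0205·14.8, giving R* = 699·(1 - 0.387) = 428.
From dC/dt = 0: 0.00689·428 - 0.0744 = 0.0429P*, so P* = 2.88/0.0429 = 67.1.

R* ≈ 428, C* ≈ 14.8, P* ≈ 67.1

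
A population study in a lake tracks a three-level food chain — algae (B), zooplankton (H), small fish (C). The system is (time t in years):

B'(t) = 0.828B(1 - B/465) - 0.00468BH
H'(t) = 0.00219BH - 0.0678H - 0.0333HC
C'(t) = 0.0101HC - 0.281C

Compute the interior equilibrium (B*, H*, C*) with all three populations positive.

B* ≈ 392, H* ≈ 27.8, C* ≈ 23.7

From dC/dt = 0: 0.0101H* = 0.281, so H* = 27.8.
From dB/dt = 0: 0.828(1 - B*/465) = 0.00468·27.8, giving B* = 465·(1 - 0.157) = 392.
From dH/dt = 0: 0.00219·392 - 0.0678 = 0.0333C*, so C* = 0.79/0.0333 = 23.7.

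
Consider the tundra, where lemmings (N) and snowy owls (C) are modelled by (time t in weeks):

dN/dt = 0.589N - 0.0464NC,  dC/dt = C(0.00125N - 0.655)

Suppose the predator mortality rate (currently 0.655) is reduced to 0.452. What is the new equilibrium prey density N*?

N* ≈ 362

At the interior fixed point, setting dC/dt = 0 with C > 0 fixes N* = (predator death rate)/(NC coefficient) — independent of the other coefficients.
With the change, N* = 0.452/0.00125 = 362; it falls from 524.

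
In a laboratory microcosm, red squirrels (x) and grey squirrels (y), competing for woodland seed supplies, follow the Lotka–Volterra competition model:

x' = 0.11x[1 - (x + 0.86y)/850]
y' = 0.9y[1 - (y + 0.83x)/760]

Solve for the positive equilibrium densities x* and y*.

Setting both brackets to zero gives the nullclines x + 0.86y = 850 and 0.83x + y = 760.
Substituting y = 760 - 0.83x into the first: x(1 - 0.86·0.83) = 850 - 0.86·760.
So x* = 196/0.286 = 686, and then y* = 760 - 0.83·686 = 190.

x* ≈ 686, y* ≈ 190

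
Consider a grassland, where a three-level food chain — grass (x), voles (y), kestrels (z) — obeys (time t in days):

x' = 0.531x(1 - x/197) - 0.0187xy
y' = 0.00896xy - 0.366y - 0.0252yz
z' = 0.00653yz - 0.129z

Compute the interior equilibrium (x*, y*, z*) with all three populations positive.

From dz/dt = 0: 0.00653y* = 0.129, so y* = 19.8.
From dx/dt = 0: 0.531(1 - x*/197) = 0.0187·19.8, giving x* = 197·(1 - 0.696) = 59.9.
From dy/dt = 0: 0.00896·59.9 - 0.366 = 0.0252z*, so z* = 0.171/0.0252 = 6.79.

x* ≈ 59.9, y* ≈ 19.8, z* ≈ 6.79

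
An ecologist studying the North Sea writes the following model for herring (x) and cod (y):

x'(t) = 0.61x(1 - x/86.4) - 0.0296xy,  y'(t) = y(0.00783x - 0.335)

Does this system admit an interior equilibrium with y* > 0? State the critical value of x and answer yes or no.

Threshold x = 42.8; K > 42.8, so yes, the predator persists.

The predator equation gives dy/dt > 0 only when x > 0.335/0.00783 = 42.8.
Without the predator, x → K = 86.4. Since 86.4 > 42.8, the predator can invade and persist.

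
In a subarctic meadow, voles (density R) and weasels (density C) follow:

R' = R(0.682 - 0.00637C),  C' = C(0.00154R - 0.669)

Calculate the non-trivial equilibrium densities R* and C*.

Set dC/dt = 0 with C > 0: 0.00154R - 0.669 = 0, so R* = 0.669/0.00154 = 434.
Set dR/dt = 0 with R > 0: 0.682 - 0.00637C = 0, so C* = 0.682/0.00637 = 107.

R* ≈ 434, C* ≈ 107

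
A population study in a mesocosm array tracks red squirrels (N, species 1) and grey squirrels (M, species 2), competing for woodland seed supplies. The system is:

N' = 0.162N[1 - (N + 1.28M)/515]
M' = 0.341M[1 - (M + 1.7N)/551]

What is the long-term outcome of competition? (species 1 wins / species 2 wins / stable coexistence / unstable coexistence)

Compare the nullcline intercepts: K1/α12 = 515/1.28 = 402 < K2 = 551; K2/α21 = 551/1.7 = 324 < K1 = 515.
Since both are reversed, neither can invade when rare; the interior point is a saddle.

unstable coexistence (outcome depends on initial conditions)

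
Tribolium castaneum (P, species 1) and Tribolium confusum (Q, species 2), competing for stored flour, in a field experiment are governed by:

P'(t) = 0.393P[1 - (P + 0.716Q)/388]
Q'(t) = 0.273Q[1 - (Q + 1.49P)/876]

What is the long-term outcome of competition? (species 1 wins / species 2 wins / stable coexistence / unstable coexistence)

species 2 excludes species 1

Compare the nullcline intercepts: K1/α12 = 388/0.716 = 542 < K2 = 876; K2/α21 = 876/1.49 = 588 > K1 = 388.
Since the inequalities point opposite ways, species 2 can invade but species 1 cannot.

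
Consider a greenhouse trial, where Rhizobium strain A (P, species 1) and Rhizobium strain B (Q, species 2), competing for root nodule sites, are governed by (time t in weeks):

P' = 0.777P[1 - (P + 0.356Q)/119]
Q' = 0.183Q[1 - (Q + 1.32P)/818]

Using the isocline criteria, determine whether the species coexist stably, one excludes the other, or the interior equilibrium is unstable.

Compare the nullcline intercepts: K1/α12 = 119/0.356 = 334 < K2 = 818; K2/α21 = 818/1.32 = 620 > K1 = 119.
Since the inequalities point opposite ways, species 2 can invade but species 1 cannot.

species 2 excludes species 1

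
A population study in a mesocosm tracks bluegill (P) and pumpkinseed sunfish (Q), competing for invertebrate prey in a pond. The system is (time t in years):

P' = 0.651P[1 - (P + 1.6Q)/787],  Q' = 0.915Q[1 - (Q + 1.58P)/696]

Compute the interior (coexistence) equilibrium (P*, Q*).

Setting both brackets to zero gives the nullclines P + 1.6Q = 787 and 1.58P + Q = 696.
Substituting Q = 696 - 1.58P into the first: P(1 - 1.6·1.58) = 787 - 1.6·696.
So P* = -327/-1.53 = 214, and then Q* = 696 - 1.58·214 = 358.

P* ≈ 214, Q* ≈ 358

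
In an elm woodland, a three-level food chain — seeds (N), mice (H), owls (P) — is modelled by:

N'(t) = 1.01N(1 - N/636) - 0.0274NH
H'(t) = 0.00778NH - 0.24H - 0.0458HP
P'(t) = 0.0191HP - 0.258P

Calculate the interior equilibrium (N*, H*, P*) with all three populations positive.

N* ≈ 403, H* ≈ 13.5, P* ≈ 63.2

From dP/dt = 0: 0.0191H* = 0.258, so H* = 13.5.
From dN/dt = 0: 1.01(1 - N*/636) = 0.0274·13.5, giving N* = 636·(1 - 0.366) = 403.
From dH/dt = 0: 0.00778·403 - 0.24 = 0.0458P*, so P* = 2.89/0.0458 = 63.2.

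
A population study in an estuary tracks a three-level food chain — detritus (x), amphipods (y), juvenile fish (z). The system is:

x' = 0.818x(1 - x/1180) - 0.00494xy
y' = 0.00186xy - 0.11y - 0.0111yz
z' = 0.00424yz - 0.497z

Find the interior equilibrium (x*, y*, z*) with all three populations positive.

From dz/dt = 0: 0.00424y* = 0.497, so y* = 117.
From dx/dt = 0: 0.818(1 - x*/1180) = 0.00494·117, giving x* = 1180·(1 - 0.708) = 345.
From dy/dt = 0: 0.00186·345 - 0.11 = 0.0111z*, so z* = 0.531/0.0111 = 47.8.

x* ≈ 345, y* ≈ 117, z* ≈ 47.8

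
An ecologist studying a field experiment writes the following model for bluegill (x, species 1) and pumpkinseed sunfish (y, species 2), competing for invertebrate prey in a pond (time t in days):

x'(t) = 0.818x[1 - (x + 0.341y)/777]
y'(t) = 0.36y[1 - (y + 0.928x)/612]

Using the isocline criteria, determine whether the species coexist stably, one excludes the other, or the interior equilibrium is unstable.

species 1 excludes species 2

Compare the nullcline intercepts: K1/α12 = 777/0.341 = 2280 > K2 = 612; K2/α21 = 612/0.928 = 659 < K1 = 777.
Since the inequalities point opposite ways, species 1 can invade but species 2 cannot.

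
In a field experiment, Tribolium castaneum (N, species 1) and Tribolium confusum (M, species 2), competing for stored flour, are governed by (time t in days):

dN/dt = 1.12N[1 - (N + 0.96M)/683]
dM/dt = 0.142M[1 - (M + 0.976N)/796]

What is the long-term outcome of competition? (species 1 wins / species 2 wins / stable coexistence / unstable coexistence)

species 2 excludes species 1

Compare the nullcline intercepts: K1/α12 = 683/0.96 = 711 < K2 = 796; K2/α21 = 796/0.976 = 816 > K1 = 683.
Since the inequalities point opposite ways, species 2 can invade but species 1 cannot.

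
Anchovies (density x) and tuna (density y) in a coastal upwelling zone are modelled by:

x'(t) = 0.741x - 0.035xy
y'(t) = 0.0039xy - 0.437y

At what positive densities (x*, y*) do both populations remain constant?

Set dy/dt = 0 with y > 0: 0.0039x - 0.437 = 0, so x* = 0.437/0.0039 = 112.
Set dx/dt = 0 with x > 0: 0.741 - 0.035y = 0, so y* = 0.741/0.035 = 21.2.

x* ≈ 112, y* ≈ 21.2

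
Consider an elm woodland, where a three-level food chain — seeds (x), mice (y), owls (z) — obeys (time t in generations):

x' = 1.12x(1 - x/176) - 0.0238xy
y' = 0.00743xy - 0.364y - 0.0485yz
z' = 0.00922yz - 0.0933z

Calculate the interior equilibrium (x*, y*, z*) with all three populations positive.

x* ≈ 138, y* ≈ 10.1, z* ≈ 13.7

From dz/dt = 0: 0.00922y* = 0.0933, so y* = 10.1.
From dx/dt = 0: 1.12(1 - x*/176) = 0.0238·10.1, giving x* = 176·(1 - 0.215) = 138.
From dy/dt = 0: 0.00743·138 - 0.364 = 0.0485z*, so z* = 0.662/0.0485 = 13.7.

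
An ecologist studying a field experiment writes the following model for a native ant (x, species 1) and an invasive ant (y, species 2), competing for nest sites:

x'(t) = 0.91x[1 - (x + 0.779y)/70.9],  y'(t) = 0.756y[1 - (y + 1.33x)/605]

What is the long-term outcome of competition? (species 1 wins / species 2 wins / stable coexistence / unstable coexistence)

Compare the nullcline intercepts: K1/α12 = 70.9/0.779 = 91 < K2 = 605; K2/α21 = 605/1.33 = 455 > K1 = 70.9.
Since the inequalities point opposite ways, species 2 can invade but species 1 cannot.

species 2 excludes species 1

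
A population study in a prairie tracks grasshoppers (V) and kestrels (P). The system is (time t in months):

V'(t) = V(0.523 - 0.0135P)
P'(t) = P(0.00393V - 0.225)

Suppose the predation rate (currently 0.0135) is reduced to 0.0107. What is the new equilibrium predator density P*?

P* ≈ 48.9

At the interior fixed point, setting dV/dt = 0 with V > 0 fixes P* = (prey growth rate)/(VP coefficient) — independent of the other coefficients.
With the change, P* = 0.523/0.0107 = 48.9; it rises from 38.7.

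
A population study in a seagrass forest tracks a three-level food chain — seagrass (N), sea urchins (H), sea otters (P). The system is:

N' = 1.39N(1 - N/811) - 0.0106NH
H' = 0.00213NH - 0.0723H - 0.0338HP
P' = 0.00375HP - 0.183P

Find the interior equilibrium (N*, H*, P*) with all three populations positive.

N* ≈ 509, H* ≈ 48.8, P* ≈ 29.9

From dP/dt = 0: 0.00375H* = 0.183, so H* = 48.8.
From dN/dt = 0: 1.39(1 - N*/811) = 0.0106·48.8, giving N* = 811·(1 - 0.372) = 509.
From dH/dt = 0: 0.00213·509 - 0.0723 = 0.0338P*, so P* = 1.01/0.0338 = 29.9.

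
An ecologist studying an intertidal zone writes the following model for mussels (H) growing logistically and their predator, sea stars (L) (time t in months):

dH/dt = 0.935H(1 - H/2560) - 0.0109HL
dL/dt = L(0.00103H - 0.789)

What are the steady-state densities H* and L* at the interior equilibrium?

From dL/dt = 0 with L > 0: 0.00103H* = 0.789, so H* = 766.
Substitute into dH/dt = 0: 0.935(1 - 766/2560) = 0.0109L*.
The bracket is 0.701, giving L* = 0.655/0.0109 = 60.1.

H* ≈ 766, L* ≈ 60.1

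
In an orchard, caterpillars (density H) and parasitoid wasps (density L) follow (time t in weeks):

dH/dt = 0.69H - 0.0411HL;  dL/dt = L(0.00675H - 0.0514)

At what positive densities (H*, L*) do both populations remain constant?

Set dL/dt = 0 with L > 0: 0.00675H - 0.0514 = 0, so H* = 0.0514/0.00675 = 7.61.
Set dH/dt = 0 with H > 0: 0.69 - 0.0411L = 0, so L* = 0.69/0.0411 = 16.8.

H* ≈ 7.61, L* ≈ 16.8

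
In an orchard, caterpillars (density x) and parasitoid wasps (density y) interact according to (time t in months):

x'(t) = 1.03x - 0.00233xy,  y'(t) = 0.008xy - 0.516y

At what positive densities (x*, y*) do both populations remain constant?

x* ≈ 64.5, y* ≈ 442

Set dy/dt = 0 with y > 0: 0.008x - 0.516 = 0, so x* = 0.516/0.008 = 64.5.
Set dx/dt = 0 with x > 0: 1.03 - 0.00233y = 0, so y* = 1.03/0.00233 = 442.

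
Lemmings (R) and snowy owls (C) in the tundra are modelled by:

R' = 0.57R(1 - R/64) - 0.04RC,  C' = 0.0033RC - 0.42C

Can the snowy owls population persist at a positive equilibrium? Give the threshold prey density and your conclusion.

Threshold R = 127; K < 127, so no, the predator goes extinct.

The predator equation gives dC/dt > 0 only when R > 0.42/0.0033 = 127.
Without the predator, R → K = 64. Since 64 < 127, the predator cannot invade.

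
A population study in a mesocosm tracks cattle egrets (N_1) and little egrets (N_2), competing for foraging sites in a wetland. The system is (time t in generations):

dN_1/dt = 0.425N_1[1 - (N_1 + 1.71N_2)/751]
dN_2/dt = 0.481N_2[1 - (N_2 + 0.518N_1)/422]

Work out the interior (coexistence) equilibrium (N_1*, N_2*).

Setting both brackets to zero gives the nullclines N_1 + 1.71N_2 = 751 and 0.518N_1 + N_2 = 422.
Substituting N_2 = 422 - 0.518N_1 into the first: N_1(1 - 1.71·0.518) = 751 - 1.71·422.
So N_1* = 29.4/0.114 = 257, and then N_2* = 422 - 0.518·257 = 289.

N_1* ≈ 257, N_2* ≈ 289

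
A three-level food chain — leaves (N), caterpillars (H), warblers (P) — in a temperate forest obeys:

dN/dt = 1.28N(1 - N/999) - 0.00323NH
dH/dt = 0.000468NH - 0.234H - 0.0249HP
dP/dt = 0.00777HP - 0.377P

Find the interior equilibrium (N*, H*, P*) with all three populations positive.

N* ≈ 877, H* ≈ 48.5, P* ≈ 7.08

From dP/dt = 0: 0.00777H* = 0.377, so H* = 48.5.
From dN/dt = 0: 1.28(1 - N*/999) = 0.00323·48.5, giving N* = 999·(1 - 0.122) = 877.
From dH/dt = 0: 0.000468·877 - 0.234 = 0.0249P*, so P* = 0.176/0.0249 = 7.08.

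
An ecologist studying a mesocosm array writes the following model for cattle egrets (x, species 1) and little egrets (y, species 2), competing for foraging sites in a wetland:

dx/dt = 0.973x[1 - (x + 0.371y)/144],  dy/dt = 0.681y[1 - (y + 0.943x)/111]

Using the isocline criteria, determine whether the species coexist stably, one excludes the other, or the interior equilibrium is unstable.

Compare the nullcline intercepts: K1/α12 = 144/0.371 = 388 > K2 = 111; K2/α21 = 111/0.943 = 118 < K1 = 144.
Since the inequalities point opposite ways, species 1 can invade but species 2 cannot.

species 1 excludes species 2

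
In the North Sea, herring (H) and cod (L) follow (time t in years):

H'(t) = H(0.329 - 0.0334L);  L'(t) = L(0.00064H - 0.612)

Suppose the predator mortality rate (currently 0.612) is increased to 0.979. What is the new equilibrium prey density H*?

At the interior fixed point, setting dL/dt = 0 with L > 0 fixes H* = (predator death rate)/(HL coefficient) — independent of the other coefficients.
With the change, H* = 0.979/0.00064 = 1530; it rises from 956.

H* ≈ 1530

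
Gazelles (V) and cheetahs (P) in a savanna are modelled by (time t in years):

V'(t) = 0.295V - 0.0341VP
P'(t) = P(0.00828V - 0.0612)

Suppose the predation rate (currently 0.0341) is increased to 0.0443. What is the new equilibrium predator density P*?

P* ≈ 6.66

At the interior fixed point, setting dV/dt = 0 with V > 0 fixes P* = (prey growth rate)/(VP coefficient) — independent of the other coefficients.
With the change, P* = 0.295/0.0443 = 6.66; it falls from 8.65.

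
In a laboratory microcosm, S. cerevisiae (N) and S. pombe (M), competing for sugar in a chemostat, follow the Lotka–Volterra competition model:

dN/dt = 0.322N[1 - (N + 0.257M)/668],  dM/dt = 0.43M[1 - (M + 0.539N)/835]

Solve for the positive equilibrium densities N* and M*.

N* ≈ 526, M* ≈ 551

Setting both brackets to zero gives the nullclines N + 0.257M = 668 and 0.539N + M = 835.
Substituting M = 835 - 0.539N into the first: N(1 - 0.257·0.539) = 668 - 0.257·835.
So N* = 453/0.861 = 526, and then M* = 835 - 0.539·526 = 551.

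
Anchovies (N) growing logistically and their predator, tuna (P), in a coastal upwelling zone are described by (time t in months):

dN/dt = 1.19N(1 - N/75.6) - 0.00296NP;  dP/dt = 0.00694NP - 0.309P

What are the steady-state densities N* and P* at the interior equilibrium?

From dP/dt = 0 with P > 0: 0.00694N* = 0.309, so N* = 44.5.
Substitute into dN/dt = 0: 1.19(1 - 44.5/75.6) = 0.00296P*.
The bracket is 0.411, giving P* = 0.489/0.00296 = 165.

N* ≈ 44.5, P* ≈ 165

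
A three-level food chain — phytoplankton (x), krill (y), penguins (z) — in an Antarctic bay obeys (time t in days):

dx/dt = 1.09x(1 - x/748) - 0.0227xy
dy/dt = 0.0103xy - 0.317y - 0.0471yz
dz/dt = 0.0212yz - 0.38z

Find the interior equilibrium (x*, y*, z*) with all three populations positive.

x* ≈ 469, y* ≈ 17.9, z* ≈ 95.8

From dz/dt = 0: 0.0212y* = 0.38, so y* = 17.9.
From dx/dt = 0: 1.09(1 - x*/748) = 0.0227·17.9, giving x* = 748·(1 - 0.373) = 469.
From dy/dt = 0: 0.0103·469 - 0.317 = 0.0471z*, so z* = 4.51/0.0471 = 95.8.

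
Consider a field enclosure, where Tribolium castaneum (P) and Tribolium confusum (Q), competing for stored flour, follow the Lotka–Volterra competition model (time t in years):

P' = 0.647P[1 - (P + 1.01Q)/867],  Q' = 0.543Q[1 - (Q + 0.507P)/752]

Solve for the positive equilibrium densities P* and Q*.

Setting both brackets to zero gives the nullclines P + 1.01Q = 867 and 0.507P + Q = 752.
Substituting Q = 752 - 0.507P into the first: P(1 - 1.01·0.507) = 867 - 1.01·752.
So P* = 107/0.488 = 220, and then Q* = 752 - 0.507·220 = 640.

P* ≈ 220, Q* ≈ 640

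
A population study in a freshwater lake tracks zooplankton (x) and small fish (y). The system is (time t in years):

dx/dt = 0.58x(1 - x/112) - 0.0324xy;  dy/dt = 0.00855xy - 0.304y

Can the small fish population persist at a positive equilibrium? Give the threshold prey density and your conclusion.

The predator equation gives dy/dt > 0 only when x > 0.304/0.00855 = 35.6.
Without the predator, x → K = 112. Since 112 > 35.6, the predator can invade and persist.

Threshold x = 35.6; K > 35.6, so yes, the predator persists.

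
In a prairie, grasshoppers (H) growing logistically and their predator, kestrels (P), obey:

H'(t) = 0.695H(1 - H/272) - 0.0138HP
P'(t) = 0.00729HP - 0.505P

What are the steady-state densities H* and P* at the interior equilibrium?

H* ≈ 69.3, P* ≈ 37.5

From dP/dt = 0 with P > 0: 0.00729H* = 0.505, so H* = 69.3.
Substitute into dH/dt = 0: 0.695(1 - 69.3/272) = 0.0138P*.
The bracket is 0.745, giving P* = 0.518/0.0138 = 37.5.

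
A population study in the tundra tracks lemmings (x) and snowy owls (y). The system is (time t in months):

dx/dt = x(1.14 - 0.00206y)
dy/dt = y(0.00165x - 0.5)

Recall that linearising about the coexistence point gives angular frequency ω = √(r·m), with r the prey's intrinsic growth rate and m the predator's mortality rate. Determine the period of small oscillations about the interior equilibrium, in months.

T ≈ 8.32 months

Here r = 1.14 and m = 0.5, so r·m = 0.57.
ω = √0.57 = 0.755 per month, hence T = 2π/ω ≈ 8.32 months.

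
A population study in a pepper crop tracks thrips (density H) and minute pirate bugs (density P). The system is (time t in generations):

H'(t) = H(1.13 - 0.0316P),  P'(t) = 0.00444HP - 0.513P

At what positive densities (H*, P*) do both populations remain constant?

Set dP/dt = 0 with P > 0: 0.00444H - 0.513 = 0, so H* = 0.513/0.00444 = 116.
Set dH/dt = 0 with H > 0: 1.13 - 0.0316P = 0, so P* = 1.13/0.0316 = 35.8.

H* ≈ 116, P* ≈ 35.8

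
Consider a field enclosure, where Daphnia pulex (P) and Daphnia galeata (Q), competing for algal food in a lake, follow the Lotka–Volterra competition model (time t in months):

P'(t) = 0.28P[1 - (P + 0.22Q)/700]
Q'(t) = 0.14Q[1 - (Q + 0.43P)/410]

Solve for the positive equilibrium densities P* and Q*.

Setting both brackets to zero gives the nullclines P + 0.22Q = 700 and 0.43P + Q = 410.
Substituting Q = 410 - 0.43P into the first: P(1 - 0.22·0.43) = 700 - 0.22·410.
So P* = 610/0.905 = 674, and then Q* = 410 - 0.43·674 = 120.

P* ≈ 674, Q* ≈ 120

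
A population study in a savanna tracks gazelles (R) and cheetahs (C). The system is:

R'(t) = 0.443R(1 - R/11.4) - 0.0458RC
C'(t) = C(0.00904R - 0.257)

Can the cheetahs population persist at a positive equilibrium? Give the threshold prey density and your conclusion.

The predator equation gives dC/dt > 0 only when R > 0.257/0.00904 = 28.4.
Without the predator, R → K = 11.4. Since 11.4 < 28.4, the predator cannot invade.

Threshold R = 28.4; K < 28.4, so no, the predator goes extinct.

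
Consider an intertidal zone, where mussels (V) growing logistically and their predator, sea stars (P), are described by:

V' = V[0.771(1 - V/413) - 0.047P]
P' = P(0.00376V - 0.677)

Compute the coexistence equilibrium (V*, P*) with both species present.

From dP/dt = 0 with P > 0: 0.00376V* = 0.677, so V* = 180.
Substitute into dV/dt = 0: 0.771(1 - 180/413) = 0.047P*.
The bracket is 0.564, giving P* = 0.435/0.047 = 9.25.

V* ≈ 180, P* ≈ 9.25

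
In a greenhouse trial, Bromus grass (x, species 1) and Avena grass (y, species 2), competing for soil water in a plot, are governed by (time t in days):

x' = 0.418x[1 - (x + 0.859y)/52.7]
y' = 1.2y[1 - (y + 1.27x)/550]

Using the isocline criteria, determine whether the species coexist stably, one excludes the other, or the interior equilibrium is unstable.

species 2 excludes species 1

Compare the nullcline intercepts: K1/α12 = 52.7/0.859 = 61.4 < K2 = 550; K2/α21 = 550/1.27 = 433 > K1 = 52.7.
Since the inequalities point opposite ways, species 2 can invade but species 1 cannot.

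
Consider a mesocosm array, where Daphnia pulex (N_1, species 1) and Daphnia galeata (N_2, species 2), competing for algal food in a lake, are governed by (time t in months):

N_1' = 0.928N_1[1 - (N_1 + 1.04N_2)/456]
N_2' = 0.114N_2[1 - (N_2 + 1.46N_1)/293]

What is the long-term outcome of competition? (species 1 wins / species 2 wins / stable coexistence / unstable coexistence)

species 1 excludes species 2

Compare the nullcline intercepts: K1/α12 = 456/1.04 = 438 > K2 = 293; K2/α21 = 293/1.46 = 201 < K1 = 456.
Since the inequalities point opposite ways, species 1 can invade but species 2 cannot.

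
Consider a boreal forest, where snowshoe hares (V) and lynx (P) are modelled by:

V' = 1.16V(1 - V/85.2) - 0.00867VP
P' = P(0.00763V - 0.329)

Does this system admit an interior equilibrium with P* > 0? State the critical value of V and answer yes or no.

The predator equation gives dP/dt > 0 only when V > 0.329/0.00763 = 43.1.
Without the predator, V → K = 85.2. Since 85.2 > 43.1, the predator can invade and persist.

Threshold V = 43.1; K > 43.1, so yes, the predator persists.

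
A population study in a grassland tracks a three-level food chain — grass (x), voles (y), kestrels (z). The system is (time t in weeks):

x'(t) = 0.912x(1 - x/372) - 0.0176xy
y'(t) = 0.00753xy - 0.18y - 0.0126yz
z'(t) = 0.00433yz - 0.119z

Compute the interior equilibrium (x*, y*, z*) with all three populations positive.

From dz/dt = 0: 0.00433y* = 0.119, so y* = 27.5.
From dx/dt = 0: 0.912(1 - x*/372) = 0.0176·27.5, giving x* = 372·(1 - 0.53) = 175.
From dy/dt = 0: 0.00753·175 - 0.18 = 0.0126z*, so z* = 1.14/0.0126 = 90.1.

x* ≈ 175, y* ≈ 27.5, z* ≈ 90.1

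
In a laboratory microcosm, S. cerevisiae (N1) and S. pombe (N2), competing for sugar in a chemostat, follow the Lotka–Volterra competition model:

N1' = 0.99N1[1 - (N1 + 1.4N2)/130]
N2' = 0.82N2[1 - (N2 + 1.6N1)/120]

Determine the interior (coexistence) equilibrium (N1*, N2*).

N1* ≈ 30.6, N2* ≈ 71

Setting both brackets to zero gives the nullclines N1 + 1.4N2 = 130 and 1.6N1 + N2 = 120.
Substituting N2 = 120 - 1.6N1 into the first: N1(1 - 1.4·1.6) = 130 - 1.4·120.
So N1* = -38/-1.24 = 30.6, and then N2* = 120 - 1.6·30.6 = 71.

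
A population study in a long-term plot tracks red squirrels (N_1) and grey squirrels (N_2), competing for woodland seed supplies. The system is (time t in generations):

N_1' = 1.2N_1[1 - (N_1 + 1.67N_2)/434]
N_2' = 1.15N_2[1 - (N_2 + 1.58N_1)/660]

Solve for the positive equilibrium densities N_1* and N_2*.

N_1* ≈ 408, N_2* ≈ 15.7

Setting both brackets to zero gives the nullclines N_1 + 1.67N_2 = 434 and 1.58N_1 + N_2 = 660.
Substituting N_2 = 660 - 1.58N_1 into the first: N_1(1 - 1.67·1.58) = 434 - 1.67·660.
So N_1* = -668/-1.64 = 408, and then N_2* = 660 - 1.58·408 = 15.7.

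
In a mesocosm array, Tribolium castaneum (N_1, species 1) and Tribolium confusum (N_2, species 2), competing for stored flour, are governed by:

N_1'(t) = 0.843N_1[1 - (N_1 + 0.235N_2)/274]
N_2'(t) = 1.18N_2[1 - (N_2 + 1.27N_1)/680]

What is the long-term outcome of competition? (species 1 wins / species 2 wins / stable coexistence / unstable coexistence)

Compare the nullcline intercepts: K1/α12 = 274/0.235 = 1170 > K2 = 680; K2/α21 = 680/1.27 = 535 > K1 = 274.
Since both inequalities hold, each species can invade when rare, so the interior equilibrium is stable.

stable coexistence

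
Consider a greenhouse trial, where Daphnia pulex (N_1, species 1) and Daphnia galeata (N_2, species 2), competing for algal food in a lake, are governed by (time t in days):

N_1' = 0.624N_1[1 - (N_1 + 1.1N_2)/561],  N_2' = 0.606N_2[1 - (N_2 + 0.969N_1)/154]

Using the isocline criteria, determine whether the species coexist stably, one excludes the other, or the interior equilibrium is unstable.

Compare the nullcline intercepts: K1/α12 = 561/1.1 = 510 > K2 = 154; K2/α21 = 154/0.969 = 159 < K1 = 561.
Since the inequalities point opposite ways, species 1 can invade but species 2 cannot.

species 1 excludes species 2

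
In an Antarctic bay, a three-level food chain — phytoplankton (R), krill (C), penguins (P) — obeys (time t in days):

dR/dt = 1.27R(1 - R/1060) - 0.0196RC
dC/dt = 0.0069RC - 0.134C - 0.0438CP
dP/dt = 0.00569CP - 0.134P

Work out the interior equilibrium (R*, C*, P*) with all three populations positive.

R* ≈ 675, C* ≈ 23.6, P* ≈ 103

From dP/dt = 0: 0.00569C* = 0.134, so C* = 23.6.
From dR/dt = 0: 1.27(1 - R*/1060) = 0.0196·23.6, giving R* = 1060·(1 - 0.363) = 675.
From dC/dt = 0: 0.0069·675 - 0.134 = 0.0438P*, so P* = 4.52/0.0438 = 103.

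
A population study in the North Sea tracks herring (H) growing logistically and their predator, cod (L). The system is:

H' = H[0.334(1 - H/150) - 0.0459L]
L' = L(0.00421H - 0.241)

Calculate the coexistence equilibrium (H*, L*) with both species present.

H* ≈ 57.2, L* ≈ 4.5

From dL/dt = 0 with L > 0: 0.00421H* = 0.241, so H* = 57.2.
Substitute into dH/dt = 0: 0.334(1 - 57.2/150) = 0.0459L*.
The bracket is 0.618, giving L* = 0.207/0.0459 = 4.5.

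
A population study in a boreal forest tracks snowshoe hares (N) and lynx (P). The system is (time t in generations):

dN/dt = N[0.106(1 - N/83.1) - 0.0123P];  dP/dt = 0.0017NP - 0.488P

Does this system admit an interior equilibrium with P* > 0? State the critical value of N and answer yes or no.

Threshold N = 287; K < 287, so no, the predator goes extinct.

The predator equation gives dP/dt > 0 only when N > 0.488/0.0017 = 287.
Without the predator, N → K = 83.1. Since 83.1 < 287, the predator cannot invade.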